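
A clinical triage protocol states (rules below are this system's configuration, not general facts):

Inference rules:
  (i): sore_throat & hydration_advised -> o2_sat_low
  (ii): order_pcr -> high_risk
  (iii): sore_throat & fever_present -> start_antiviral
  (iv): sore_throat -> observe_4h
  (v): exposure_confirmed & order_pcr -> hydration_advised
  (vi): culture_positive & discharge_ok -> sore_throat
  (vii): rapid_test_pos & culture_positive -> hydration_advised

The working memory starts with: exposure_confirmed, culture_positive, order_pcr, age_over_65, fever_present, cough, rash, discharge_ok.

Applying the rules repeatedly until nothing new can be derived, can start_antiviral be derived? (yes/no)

yes

Round 1 fires (ii), (v), (vi), giving high_risk, hydration_advised, sore_throat.
Round 2 fires (i), (iii), (iv), giving o2_sat_low, start_antiviral, observe_4h.
start_antiviral appears in round 2, so it is derivable.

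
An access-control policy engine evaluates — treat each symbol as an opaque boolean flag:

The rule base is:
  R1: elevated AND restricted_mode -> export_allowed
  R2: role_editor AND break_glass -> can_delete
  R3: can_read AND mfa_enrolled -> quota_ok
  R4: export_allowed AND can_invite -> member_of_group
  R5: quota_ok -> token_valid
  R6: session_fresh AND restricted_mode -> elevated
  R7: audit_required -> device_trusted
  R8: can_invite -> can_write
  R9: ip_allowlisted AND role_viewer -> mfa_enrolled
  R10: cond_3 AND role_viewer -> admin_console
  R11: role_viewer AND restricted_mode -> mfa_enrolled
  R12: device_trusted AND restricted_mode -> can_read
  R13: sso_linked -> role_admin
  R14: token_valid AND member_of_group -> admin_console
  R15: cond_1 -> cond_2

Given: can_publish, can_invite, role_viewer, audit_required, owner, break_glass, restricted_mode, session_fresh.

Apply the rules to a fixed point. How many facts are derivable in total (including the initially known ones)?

Round 1: R6 [session_fresh AND restricted_mode -> elevated]; R7 [audit_required -> device_trusted]; R8 [can_invite -> can_write]; R11 [role_viewer AND restricted_mode -> mfa_enrolled]. Adds elevated, device_trusted, can_write, mfa_enrolled.
Round 2: R1 [elevated AND restricted_mode -> export_allowed]; R12 [device_trusted AND restricted_mode -> can_read]. Adds export_allowed, can_read.
Round 3: R3 [can_read AND mfa_enrolled -> quota_ok]; R4 [export_allowed AND can_invite -> member_of_group]. Adds quota_ok, member_of_group.
Round 4: R5 [quota_ok -> token_valid]. Adds token_valid.
Round 5: R14 [token_valid AND member_of_group -> admin_console]. Adds admin_console.
Closure: {admin_console, audit_required, break_glass, can_invite, can_publish, can_read, can_write, device_trusted, elevated, export_allowed, member_of_group, mfa_enrolled, owner, quota_ok, restricted_mode, role_viewer, session_fresh, token_valid} — 18 facts.

18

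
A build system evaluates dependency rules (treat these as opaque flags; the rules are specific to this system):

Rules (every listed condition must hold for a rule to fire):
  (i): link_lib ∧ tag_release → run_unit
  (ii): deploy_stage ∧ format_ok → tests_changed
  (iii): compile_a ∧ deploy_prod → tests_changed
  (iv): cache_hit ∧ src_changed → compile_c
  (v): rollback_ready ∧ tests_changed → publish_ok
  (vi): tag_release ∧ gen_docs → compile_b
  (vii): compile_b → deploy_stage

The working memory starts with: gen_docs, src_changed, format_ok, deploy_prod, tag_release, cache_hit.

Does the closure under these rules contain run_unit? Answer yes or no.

Round 1: (iv) [cache_hit ∧ src_changed → compile_c]; (vi) [tag_release ∧ gen_docs → compile_b]. New: compile_c, compile_b.
Round 2: (vii) [compile_b → deploy_stage]. New: deploy_stage.
Round 3: (ii) [deploy_stage ∧ format_ok → tests_changed]. New: tests_changed.
Fixed point reached. run_unit is concluded only by (i); (i) needs link_lib (never derived).

no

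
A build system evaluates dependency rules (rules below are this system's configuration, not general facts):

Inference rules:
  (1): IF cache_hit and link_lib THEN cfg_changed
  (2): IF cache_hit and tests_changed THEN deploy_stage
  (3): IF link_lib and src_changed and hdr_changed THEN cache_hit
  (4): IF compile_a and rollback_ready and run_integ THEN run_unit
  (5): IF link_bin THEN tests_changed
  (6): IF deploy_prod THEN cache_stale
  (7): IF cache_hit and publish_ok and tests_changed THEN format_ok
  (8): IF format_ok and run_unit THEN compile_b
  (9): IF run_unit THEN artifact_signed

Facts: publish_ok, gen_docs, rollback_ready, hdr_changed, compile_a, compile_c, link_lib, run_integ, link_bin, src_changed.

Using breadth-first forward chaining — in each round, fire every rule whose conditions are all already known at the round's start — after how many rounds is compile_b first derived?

3

Round 1 — (3), (4), (5), derive cache_hit, run_unit, tests_changed.
Round 2 — (1), (2), (7), (9), derive cfg_changed, deploy_stage, format_ok, artifact_signed.
Round 3 — (8), derive compile_b.
compile_b first appears in round 3.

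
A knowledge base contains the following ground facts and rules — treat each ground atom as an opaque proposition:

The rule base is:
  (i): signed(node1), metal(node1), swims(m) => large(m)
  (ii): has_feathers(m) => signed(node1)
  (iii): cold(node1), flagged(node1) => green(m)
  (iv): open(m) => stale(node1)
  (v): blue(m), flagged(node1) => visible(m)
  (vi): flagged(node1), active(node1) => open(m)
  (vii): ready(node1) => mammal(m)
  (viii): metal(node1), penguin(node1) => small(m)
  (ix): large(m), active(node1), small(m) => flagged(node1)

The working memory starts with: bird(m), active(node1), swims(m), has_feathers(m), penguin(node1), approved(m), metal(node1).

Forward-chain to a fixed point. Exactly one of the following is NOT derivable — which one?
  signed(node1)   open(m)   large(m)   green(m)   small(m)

green(m)

Round 1: (ii) [has_feathers(m) => signed(node1)]; (viii) [metal(node1), penguin(node1) => small(m)]. New: signed(node1), small(m).
Round 2: (i) [signed(node1), metal(node1), swims(m) => large(m)]. New: large(m).
Round 3: (ix) [large(m), active(node1), small(m) => flagged(node1)]. New: flagged(node1).
Round 4: (vi) [flagged(node1), active(node1) => open(m)]. New: open(m).
Round 5: (iv) [open(m) => stale(node1)]. New: stale(node1).
Derived: signed(node1) (round 1), small(m) (round 1), large(m) (round 2), open(m) (round 4). green(m) never appears in any round.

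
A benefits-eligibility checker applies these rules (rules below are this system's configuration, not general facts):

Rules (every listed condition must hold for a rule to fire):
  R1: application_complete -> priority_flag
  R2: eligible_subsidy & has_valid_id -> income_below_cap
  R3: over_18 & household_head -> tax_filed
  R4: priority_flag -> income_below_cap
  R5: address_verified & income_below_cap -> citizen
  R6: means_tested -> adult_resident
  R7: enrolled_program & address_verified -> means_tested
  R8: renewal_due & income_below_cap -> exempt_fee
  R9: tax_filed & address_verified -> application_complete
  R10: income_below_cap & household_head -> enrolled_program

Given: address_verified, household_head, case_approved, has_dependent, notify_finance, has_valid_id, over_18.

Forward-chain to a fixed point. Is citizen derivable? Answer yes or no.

yes

[1] R3 [over_18 & household_head -> tax_filed]. ⇒ new: tax_filed.
[2] R9 [tax_filed & address_verified -> application_complete]. ⇒ new: application_complete.
[3] R1 [application_complete -> priority_flag]. ⇒ new: priority_flag.
[4] R4 [priority_flag -> income_below_cap]. ⇒ new: income_below_cap.
[5] R5 [address_verified & income_below_cap -> citizen]; R10 [income_below_cap & household_head -> enrolled_program]. ⇒ new: citizen, enrolled_program.
[6] R7 [enrolled_program & address_verified -> means_tested]. ⇒ new: means_tested.
[7] R6 [means_tested -> adult_resident]. ⇒ new: adult_resident.
citizen appears in round 5, so it is derivable.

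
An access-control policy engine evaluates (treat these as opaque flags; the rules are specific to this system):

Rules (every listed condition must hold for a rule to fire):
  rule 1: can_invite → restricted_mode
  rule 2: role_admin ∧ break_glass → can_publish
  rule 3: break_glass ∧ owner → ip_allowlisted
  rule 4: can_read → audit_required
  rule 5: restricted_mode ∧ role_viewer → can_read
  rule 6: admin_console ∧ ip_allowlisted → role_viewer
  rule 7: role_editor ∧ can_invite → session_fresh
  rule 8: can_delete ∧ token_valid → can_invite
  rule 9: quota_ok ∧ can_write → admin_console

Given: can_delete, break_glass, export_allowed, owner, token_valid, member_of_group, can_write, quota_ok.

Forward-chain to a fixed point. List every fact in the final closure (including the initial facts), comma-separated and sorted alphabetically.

admin_console, audit_required, break_glass, can_delete, can_invite, can_read, can_write, export_allowed, ip_allowlisted, member_of_group, owner, quota_ok, restricted_mode, role_viewer, token_valid

Round 1 — rule 3, rule 8, rule 9, derive ip_allowlisted, can_invite, admin_console.
Round 2 — rule 1, rule 6, derive restricted_mode, role_viewer.
Round 3 — rule 5, derive can_read.
Round 4 — rule 4, derive audit_required.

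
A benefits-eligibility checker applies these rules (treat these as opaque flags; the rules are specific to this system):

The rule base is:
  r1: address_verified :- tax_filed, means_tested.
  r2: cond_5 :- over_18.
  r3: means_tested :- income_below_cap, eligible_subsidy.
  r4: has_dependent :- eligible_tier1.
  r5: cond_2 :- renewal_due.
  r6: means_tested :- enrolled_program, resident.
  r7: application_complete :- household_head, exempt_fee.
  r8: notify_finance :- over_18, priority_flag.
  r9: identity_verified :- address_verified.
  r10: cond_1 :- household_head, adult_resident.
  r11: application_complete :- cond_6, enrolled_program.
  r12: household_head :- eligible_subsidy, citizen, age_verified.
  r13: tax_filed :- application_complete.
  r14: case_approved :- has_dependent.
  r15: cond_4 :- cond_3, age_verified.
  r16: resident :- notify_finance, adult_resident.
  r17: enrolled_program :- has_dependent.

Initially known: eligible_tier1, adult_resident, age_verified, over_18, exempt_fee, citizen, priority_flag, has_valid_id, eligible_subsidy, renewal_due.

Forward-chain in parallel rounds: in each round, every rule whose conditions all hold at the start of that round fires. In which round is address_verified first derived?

Round 1 fires r2, r4, r5, r8, r12, giving cond_5, has_dependent, cond_2, notify_finance, household_head.
Round 2 fires r7, r10, r14, r16, r17, giving application_complete, cond_1, case_approved, resident, enrolled_program.
Round 3 fires r6, r13, giving means_tested, tax_filed.
Round 4 fires r1, giving address_verified.
address_verified first appears in round 4.

4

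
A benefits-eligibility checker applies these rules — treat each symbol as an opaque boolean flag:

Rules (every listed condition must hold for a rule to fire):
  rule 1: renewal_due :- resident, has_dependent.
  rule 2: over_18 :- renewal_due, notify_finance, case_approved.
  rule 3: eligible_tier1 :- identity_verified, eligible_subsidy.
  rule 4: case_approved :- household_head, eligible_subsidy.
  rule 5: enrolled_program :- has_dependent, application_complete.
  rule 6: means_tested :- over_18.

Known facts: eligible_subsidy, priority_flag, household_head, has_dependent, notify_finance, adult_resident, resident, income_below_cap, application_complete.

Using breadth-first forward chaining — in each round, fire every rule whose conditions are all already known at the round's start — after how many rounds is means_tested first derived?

3

[1] rule 1 [renewal_due :- resident, has_dependent.]; rule 4 [case_approved :- household_head, eligible_subsidy.]; rule 5 [enrolled_program :- has_dependent, application_complete.]. ⇒ new: renewal_due, case_approved, enrolled_program.
[2] rule 2 [over_18 :- renewal_due, notify_finance, case_approved.]. ⇒ new: over_18.
[3] rule 6 [means_tested :- over_18.]. ⇒ new: means_tested.
means_tested first appears in round 3.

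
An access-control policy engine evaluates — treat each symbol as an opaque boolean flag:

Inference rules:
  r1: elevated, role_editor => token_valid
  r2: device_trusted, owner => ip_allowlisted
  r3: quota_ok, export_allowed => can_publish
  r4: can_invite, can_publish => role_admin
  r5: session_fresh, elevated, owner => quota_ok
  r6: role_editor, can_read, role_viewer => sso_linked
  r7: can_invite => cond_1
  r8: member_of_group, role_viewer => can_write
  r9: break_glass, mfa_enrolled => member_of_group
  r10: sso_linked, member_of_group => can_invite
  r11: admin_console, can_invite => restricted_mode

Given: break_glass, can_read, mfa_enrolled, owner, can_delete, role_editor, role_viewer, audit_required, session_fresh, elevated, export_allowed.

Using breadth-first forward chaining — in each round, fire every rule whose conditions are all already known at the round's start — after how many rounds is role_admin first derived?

[1] r1 [elevated, role_editor => token_valid]; r5 [session_fresh, elevated, owner => quota_ok]; r6 [role_editor, can_read, role_viewer => sso_linked]; r9 [break_glass, mfa_enrolled => member_of_group]. ⇒ new: token_valid, quota_ok, sso_linked, member_of_group.
[2] r3 [quota_ok, export_allowed => can_publish]; r8 [member_of_group, role_viewer => can_write]; r10 [sso_linked, member_of_group => can_invite]. ⇒ new: can_publish, can_write, can_invite.
[3] r4 [can_invite, can_publish => role_admin]; r7 [can_invite => cond_1]. ⇒ new: role_admin, cond_1.
role_admin first appears in round 3.

3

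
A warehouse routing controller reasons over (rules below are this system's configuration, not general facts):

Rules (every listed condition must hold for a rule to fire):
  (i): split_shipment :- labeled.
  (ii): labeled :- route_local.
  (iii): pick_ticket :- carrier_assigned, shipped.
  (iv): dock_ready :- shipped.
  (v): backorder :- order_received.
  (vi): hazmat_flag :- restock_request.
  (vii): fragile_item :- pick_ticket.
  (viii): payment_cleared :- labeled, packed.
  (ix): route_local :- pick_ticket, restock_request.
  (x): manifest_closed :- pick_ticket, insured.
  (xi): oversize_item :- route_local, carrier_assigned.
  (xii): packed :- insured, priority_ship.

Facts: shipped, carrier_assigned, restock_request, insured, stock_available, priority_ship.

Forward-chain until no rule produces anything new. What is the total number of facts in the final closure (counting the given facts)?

Round 1 — (iii), (iv), (vi), (xii), derive pick_ticket, dock_ready, hazmat_flag, packed.
Round 2 — (vii), (ix), (x), derive fragile_item, route_local, manifest_closed.
Round 3 — (ii), (xi), derive labeled, oversize_item.
Round 4 — (i), (viii), derive split_shipment, payment_cleared.
Closure: {carrier_assigned, dock_ready, fragile_item, hazmat_flag, insured, labeled, manifest_closed, oversize_item, packed, payment_cleared, pick_ticket, priority_ship, restock_request, route_local, shipped, split_shipment, stock_available} — 17 facts.

17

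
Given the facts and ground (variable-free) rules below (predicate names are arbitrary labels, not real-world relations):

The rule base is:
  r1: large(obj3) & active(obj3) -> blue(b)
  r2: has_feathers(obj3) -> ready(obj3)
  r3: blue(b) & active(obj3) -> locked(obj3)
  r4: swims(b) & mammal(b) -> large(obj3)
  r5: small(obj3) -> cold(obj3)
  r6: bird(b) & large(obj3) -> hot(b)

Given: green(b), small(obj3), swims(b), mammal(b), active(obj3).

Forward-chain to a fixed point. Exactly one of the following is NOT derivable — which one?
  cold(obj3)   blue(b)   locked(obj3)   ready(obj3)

ready(obj3)

Round 1: r4 [swims(b) & mammal(b) -> large(obj3)]; r5 [small(obj3) -> cold(obj3)]. New: large(obj3), cold(obj3).
Round 2: r1 [large(obj3) & active(obj3) -> blue(b)]. New: blue(b).
Round 3: r3 [blue(b) & active(obj3) -> locked(obj3)]. New: locked(obj3).
Derived: locked(obj3) (round 3), blue(b) (round 2), cold(obj3) (round 1). ready(obj3) never appears in any round.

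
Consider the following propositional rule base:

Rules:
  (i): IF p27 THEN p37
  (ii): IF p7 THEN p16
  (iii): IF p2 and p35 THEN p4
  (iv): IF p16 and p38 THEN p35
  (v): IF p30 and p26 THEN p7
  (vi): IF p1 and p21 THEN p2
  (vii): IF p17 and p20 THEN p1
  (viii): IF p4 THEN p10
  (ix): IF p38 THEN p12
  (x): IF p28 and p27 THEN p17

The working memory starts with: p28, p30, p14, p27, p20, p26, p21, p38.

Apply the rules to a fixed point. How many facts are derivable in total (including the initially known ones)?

18

[1] (i) [IF p27 THEN p37]; (v) [IF p30 and p26 THEN p7]; (ix) [IF p38 THEN p12]; (x) [IF p28 and p27 THEN p17]. ⇒ new: p37, p7, p12, p17.
[2] (ii) [IF p7 THEN p16]; (vii) [IF p17 and p20 THEN p1]. ⇒ new: p16, p1.
[3] (iv) [IF p16 and p38 THEN p35]; (vi) [IF p1 and p21 THEN p2]. ⇒ new: p35, p2.
[4] (iii) [IF p2 and p35 THEN p4]. ⇒ new: p4.
[5] (viii) [IF p4 THEN p10]. ⇒ new: p10.
Closure: {p1, p10, p12, p14, p16, p17, p2, p20, p21, p26, p27, p28, p30, p35, p37, p38, p4, p7} — 18 facts.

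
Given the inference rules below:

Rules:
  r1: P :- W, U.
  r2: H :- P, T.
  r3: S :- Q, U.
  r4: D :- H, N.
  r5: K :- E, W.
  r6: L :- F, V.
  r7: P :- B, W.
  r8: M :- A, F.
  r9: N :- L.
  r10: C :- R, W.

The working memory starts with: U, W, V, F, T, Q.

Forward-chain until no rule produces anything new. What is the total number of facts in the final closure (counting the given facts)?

12

Round 1 — r1, r3, r6, derive P, S, L.
Round 2 — r2, r9, derive H, N.
Round 3 — r4, derive D.
Closure: {D, F, H, L, N, P, Q, S, T, U, V, W} — 12 facts.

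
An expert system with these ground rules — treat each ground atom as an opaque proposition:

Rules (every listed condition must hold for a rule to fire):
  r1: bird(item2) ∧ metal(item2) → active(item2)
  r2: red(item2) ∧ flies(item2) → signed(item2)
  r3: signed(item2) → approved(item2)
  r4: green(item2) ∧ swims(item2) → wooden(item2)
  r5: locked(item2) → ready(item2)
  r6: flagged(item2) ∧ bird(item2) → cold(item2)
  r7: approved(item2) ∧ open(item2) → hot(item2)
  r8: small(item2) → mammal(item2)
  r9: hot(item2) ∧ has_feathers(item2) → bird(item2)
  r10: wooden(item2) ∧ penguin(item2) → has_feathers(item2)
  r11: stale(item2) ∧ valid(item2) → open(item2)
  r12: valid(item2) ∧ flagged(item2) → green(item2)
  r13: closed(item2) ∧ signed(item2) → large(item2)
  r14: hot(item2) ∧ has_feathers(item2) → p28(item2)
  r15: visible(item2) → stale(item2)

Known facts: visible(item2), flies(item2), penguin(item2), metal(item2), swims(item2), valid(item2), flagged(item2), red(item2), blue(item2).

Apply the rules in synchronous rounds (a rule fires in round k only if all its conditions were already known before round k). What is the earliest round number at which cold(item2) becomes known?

5

Round 1 fires r2, r12, r15, giving signed(item2), green(item2), stale(item2).
Round 2 fires r3, r4, r11, giving approved(item2), wooden(item2), open(item2).
Round 3 fires r7, r10, giving hot(item2), has_feathers(item2).
Round 4 fires r9, r14, giving bird(item2), p28(item2).
Round 5 fires r1, r6, giving active(item2), cold(item2).
cold(item2) first appears in round 5.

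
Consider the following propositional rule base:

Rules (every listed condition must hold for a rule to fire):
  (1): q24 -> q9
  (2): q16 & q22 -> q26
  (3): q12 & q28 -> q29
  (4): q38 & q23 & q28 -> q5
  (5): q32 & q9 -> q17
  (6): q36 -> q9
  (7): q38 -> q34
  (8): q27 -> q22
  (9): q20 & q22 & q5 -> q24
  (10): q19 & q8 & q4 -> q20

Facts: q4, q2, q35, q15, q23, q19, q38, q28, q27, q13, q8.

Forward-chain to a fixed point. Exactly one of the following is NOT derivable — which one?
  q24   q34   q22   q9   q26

q26

Round 1 — (4), (7), (8), (10), derive q5, q34, q22, q20.
Round 2 — (9), derive q24.
Round 3 — (1), derive q9.
Derived: q22 (round 1), q24 (round 2), q34 (round 1), q9 (round 3). q26 never appears in any round.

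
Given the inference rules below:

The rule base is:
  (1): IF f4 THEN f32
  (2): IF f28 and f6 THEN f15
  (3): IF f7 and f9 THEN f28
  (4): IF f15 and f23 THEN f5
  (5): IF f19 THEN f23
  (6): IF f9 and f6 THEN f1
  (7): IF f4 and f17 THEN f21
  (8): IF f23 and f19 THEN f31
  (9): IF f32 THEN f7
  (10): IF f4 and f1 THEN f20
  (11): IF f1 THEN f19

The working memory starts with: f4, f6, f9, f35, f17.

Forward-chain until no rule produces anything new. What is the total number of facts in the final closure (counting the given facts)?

[1] (1) [IF f4 THEN f32]; (6) [IF f9 and f6 THEN f1]; (7) [IF f4 and f17 THEN f21]. ⇒ new: f32, f1, f21.
[2] (9) [IF f32 THEN f7]; (10) [IF f4 and f1 THEN f20]; (11) [IF f1 THEN f19]. ⇒ new: f7, f20, f19.
[3] (3) [IF f7 and f9 THEN f28]; (5) [IF f19 THEN f23]. ⇒ new: f28, f23.
[4] (2) [IF f28 and f6 THEN f15]; (8) [IF f23 and f19 THEN f31]. ⇒ new: f15, f31.
[5] (4) [IF f15 and f23 THEN f5]. ⇒ new: f5.
Closure: {f1, f15, f17, f19, f20, f21, f23, f28, f31, f32, f35, f4, f5, f6, f7, f9} — 16 facts.

16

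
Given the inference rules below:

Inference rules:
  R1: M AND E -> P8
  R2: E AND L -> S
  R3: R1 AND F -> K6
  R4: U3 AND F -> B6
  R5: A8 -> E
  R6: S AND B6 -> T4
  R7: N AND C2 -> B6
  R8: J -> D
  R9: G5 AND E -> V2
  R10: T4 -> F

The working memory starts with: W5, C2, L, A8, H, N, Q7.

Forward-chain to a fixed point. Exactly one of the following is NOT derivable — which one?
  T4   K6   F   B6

K6

Round 1 fires R5, R7, giving E, B6.
Round 2 fires R2, giving S.
Round 3 fires R6, giving T4.
Round 4 fires R10, giving F.
Derived: B6 (round 1), T4 (round 3), F (round 4). K6 never appears in any round.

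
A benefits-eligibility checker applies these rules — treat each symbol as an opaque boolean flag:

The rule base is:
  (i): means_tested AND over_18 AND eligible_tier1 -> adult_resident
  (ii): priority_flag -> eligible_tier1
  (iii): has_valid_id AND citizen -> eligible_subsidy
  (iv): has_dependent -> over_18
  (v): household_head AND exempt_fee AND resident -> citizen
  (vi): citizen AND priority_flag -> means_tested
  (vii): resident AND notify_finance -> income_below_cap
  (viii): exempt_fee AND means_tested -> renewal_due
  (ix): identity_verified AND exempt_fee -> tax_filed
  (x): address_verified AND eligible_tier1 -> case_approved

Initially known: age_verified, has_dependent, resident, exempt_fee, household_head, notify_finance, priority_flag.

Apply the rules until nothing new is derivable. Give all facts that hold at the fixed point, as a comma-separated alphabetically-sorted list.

Round 1 — (ii), (iv), (v), (vii), derive eligible_tier1, over_18, citizen, income_below_cap.
Round 2 — (vi), derive means_tested.
Round 3 — (i), (viii), derive adult_resident, renewal_due.

adult_resident, age_verified, citizen, eligible_tier1, exempt_fee, has_dependent, household_head, income_below_cap, means_tested, notify_finance, over_18, priority_flag, renewal_due, resident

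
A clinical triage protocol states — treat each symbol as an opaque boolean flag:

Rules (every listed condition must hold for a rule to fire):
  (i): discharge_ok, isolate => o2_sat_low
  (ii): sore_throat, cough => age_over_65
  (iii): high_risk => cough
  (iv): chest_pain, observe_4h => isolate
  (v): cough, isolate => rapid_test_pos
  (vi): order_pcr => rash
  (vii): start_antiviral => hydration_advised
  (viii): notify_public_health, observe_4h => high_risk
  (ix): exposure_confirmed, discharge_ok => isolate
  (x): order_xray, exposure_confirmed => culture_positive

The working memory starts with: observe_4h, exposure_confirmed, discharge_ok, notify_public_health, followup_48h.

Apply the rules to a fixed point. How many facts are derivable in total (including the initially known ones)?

10

Round 1 fires (viii), (ix), giving high_risk, isolate.
Round 2 fires (i), (iii), giving o2_sat_low, cough.
Round 3 fires (v), giving rapid_test_pos.
Closure: {cough, discharge_ok, exposure_confirmed, followup_48h, high_risk, isolate, notify_public_health, o2_sat_low, observe_4h, rapid_test_pos} — 10 facts.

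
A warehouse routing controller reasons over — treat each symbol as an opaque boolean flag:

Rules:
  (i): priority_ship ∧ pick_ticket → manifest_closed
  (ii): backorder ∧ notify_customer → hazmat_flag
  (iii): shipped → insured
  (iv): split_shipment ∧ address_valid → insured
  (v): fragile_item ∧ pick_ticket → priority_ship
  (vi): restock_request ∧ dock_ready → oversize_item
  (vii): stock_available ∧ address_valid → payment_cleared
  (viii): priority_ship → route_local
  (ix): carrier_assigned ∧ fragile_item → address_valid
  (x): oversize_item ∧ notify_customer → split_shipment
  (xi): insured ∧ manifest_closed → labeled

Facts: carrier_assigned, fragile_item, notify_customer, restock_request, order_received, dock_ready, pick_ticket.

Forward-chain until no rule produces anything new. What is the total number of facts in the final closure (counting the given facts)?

15

Round 1 fires (v), (vi), (ix), giving priority_ship, oversize_item, address_valid.
Round 2 fires (i), (viii), (x), giving manifest_closed, route_local, split_shipment.
Round 3 fires (iv), giving insured.
Round 4 fires (xi), giving labeled.
Closure: {address_valid, carrier_assigned, dock_ready, fragile_item, insured, labeled, manifest_closed, notify_customer, order_received, oversize_item, pick_ticket, priority_ship, restock_request, route_local, split_shipment} — 15 facts.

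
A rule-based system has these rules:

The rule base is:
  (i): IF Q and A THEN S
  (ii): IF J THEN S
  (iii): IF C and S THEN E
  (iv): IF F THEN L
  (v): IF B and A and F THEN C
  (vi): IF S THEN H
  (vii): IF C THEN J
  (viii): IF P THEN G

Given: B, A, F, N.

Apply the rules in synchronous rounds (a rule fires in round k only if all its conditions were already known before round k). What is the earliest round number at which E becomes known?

4

Round 1: (iv) [IF F THEN L]; (v) [IF B and A and F THEN C]. New: L, C.
Round 2: (vii) [IF C THEN J]. New: J.
Round 3: (ii) [IF J THEN S]. New: S.
Round 4: (iii) [IF C and S THEN E]; (vi) [IF S THEN H]. New: E, H.
E first appears in round 4.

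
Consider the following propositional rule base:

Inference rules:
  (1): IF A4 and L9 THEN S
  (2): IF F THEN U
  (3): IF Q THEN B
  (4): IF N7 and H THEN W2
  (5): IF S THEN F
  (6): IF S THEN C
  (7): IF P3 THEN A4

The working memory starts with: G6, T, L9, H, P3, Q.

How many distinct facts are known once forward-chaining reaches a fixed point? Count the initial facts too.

12

Round 1: (3) [IF Q THEN B]; (7) [IF P3 THEN A4]. Adds B, A4.
Round 2: (1) [IF A4 and L9 THEN S]. Adds S.
Round 3: (5) [IF S THEN F]; (6) [IF S THEN C]. Adds F, C.
Round 4: (2) [IF F THEN U]. Adds U.
Closure: {A4, B, C, F, G6, H, L9, P3, Q, S, T, U} — 12 facts.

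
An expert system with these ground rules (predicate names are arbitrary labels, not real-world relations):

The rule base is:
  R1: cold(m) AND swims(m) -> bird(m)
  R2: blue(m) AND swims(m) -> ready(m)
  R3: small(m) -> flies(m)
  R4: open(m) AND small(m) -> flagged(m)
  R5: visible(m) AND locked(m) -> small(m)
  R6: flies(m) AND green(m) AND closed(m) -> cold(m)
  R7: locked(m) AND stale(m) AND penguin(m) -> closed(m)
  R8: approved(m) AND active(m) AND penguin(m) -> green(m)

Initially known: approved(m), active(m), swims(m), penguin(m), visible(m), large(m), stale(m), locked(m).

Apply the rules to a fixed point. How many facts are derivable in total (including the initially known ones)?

14

Round 1: R5 [visible(m) AND locked(m) -> small(m)]; R7 [locked(m) AND stale(m) AND penguin(m) -> closed(m)]; R8 [approved(m) AND active(m) AND penguin(m) -> green(m)]. New: small(m), closed(m), green(m).
Round 2: R3 [small(m) -> flies(m)]. New: flies(m).
Round 3: R6 [flies(m) AND green(m) AND closed(m) -> cold(m)]. New: cold(m).
Round 4: R1 [cold(m) AND swims(m) -> bird(m)]. New: bird(m).
Closure: {active(m), approved(m), bird(m), closed(m), cold(m), flies(m), green(m), large(m), locked(m), penguin(m), small(m), stale(m), swims(m), visible(m)} — 14 facts.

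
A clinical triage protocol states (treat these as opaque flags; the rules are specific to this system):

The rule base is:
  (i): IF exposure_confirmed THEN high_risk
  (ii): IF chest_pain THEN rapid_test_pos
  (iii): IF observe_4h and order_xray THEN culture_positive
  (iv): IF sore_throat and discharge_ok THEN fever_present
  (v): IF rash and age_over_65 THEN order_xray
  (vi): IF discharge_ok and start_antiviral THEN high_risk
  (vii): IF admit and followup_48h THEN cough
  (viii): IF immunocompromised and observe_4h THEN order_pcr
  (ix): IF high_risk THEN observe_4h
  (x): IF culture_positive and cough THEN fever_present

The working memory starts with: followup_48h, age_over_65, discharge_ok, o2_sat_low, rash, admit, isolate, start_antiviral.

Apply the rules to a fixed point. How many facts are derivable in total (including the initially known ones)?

Round 1: (v) [IF rash and age_over_65 THEN order_xray]; (vi) [IF discharge_ok and start_antiviral THEN high_risk]; (vii) [IF admit and followup_48h THEN cough]. Adds order_xray, high_risk, cough.
Round 2: (ix) [IF high_risk THEN observe_4h]. Adds observe_4h.
Round 3: (iii) [IF observe_4h and order_xray THEN culture_positive]. Adds culture_positive.
Round 4: (x) [IF culture_positive and cough THEN fever_present]. Adds fever_present.
Closure: {admit, age_over_65, cough, culture_positive, discharge_ok, fever_present, followup_48h, high_risk, isolate, o2_sat_low, observe_4h, order_xray, rash, start_antiviral} — 14 facts.

14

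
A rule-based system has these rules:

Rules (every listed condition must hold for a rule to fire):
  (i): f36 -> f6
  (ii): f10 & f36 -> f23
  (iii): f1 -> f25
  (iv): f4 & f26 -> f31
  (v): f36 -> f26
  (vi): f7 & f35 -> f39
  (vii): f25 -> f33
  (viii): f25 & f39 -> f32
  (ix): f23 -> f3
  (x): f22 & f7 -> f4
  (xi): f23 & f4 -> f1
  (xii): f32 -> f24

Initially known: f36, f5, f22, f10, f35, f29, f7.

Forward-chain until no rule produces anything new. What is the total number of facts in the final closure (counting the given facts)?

Round 1 fires (i), (ii), (v), (vi), (x), giving f6, f23, f26, f39, f4.
Round 2 fires (iv), (ix), (xi), giving f31, f3, f1.
Round 3 fires (iii), giving f25.
Round 4 fires (vii), (viii), giving f33, f32.
Round 5 fires (xii), giving f24.
Closure: {f1, f10, f22, f23, f24, f25, f26, f29, f3, f31, f32, f33, f35, f36, f39, f4, f5, f6, f7} — 19 facts.

19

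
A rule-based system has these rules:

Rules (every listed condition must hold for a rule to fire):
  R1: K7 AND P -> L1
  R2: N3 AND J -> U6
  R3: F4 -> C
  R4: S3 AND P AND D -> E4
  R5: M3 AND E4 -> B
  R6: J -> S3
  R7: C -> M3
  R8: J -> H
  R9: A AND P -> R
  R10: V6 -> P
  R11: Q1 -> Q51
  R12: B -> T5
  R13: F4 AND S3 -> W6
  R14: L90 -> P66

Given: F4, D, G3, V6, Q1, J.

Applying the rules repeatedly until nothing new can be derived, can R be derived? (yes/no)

no

[1] R3 [F4 -> C]; R6 [J -> S3]; R8 [J -> H]; R10 [V6 -> P]; R11 [Q1 -> Q51]. ⇒ new: C, S3, H, P, Q51.
[2] R4 [S3 AND P AND D -> E4]; R7 [C -> M3]; R13 [F4 AND S3 -> W6]. ⇒ new: E4, M3, W6.
[3] R5 [M3 AND E4 -> B]. ⇒ new: B.
[4] R12 [B -> T5]. ⇒ new: T5.
Fixed point reached. R is concluded only by R9; R9 needs A (never derived).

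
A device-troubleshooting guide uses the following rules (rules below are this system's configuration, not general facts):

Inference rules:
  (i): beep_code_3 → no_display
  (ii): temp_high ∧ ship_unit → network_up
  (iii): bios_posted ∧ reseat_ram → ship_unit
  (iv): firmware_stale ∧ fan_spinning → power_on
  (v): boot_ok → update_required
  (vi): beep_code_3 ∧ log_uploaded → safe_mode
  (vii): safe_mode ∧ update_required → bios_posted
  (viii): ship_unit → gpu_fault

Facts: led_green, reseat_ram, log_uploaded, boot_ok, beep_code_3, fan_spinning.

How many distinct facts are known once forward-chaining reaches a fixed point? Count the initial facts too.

Round 1: (i) [beep_code_3 → no_display]; (v) [boot_ok → update_required]; (vi) [beep_code_3 ∧ log_uploaded → safe_mode]. New: no_display, update_required, safe_mode.
Round 2: (vii) [safe_mode ∧ update_required → bios_posted]. New: bios_posted.
Round 3: (iii) [bios_posted ∧ reseat_ram → ship_unit]. New: ship_unit.
Round 4: (viii) [ship_unit → gpu_fault]. New: gpu_fault.
Closure: {beep_code_3, bios_posted, boot_ok, fan_spinning, gpu_fault, led_green, log_uploaded, no_display, reseat_ram, safe_mode, ship_unit, update_required} — 12 facts.

12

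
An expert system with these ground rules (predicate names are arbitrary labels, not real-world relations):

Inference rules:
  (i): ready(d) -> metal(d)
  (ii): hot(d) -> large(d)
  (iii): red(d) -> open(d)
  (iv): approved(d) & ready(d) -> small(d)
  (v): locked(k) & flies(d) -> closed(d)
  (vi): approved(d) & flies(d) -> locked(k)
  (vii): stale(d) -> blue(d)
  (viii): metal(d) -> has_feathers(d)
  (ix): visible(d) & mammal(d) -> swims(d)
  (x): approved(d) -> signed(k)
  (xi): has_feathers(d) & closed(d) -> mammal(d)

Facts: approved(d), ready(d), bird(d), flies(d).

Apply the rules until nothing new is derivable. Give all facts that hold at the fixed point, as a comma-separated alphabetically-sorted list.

approved(d), bird(d), closed(d), flies(d), has_feathers(d), locked(k), mammal(d), metal(d), ready(d), signed(k), small(d)

Round 1 fires (i), (iv), (vi), (x), giving metal(d), small(d), locked(k), signed(k).
Round 2 fires (v), (viii), giving closed(d), has_feathers(d).
Round 3 fires (xi), giving mammal(d).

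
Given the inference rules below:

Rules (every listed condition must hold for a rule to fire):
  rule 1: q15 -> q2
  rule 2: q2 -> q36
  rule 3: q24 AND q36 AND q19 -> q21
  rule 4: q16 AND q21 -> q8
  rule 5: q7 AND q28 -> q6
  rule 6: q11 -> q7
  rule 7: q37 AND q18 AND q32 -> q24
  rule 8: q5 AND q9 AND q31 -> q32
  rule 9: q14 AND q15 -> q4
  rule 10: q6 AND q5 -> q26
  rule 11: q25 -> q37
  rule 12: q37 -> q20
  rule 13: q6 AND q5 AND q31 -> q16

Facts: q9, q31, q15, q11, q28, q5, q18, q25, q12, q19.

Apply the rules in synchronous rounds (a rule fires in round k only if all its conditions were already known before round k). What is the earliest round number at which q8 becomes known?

4

Round 1: rule 1 [q15 -> q2]; rule 6 [q11 -> q7]; rule 8 [q5 AND q9 AND q31 -> q32]; rule 11 [q25 -> q37]. New: q2, q7, q32, q37.
Round 2: rule 2 [q2 -> q36]; rule 5 [q7 AND q28 -> q6]; rule 7 [q37 AND q18 AND q32 -> q24]; rule 12 [q37 -> q20]. New: q36, q6, q24, q20.
Round 3: rule 3 [q24 AND q36 AND q19 -> q21]; rule 10 [q6 AND q5 -> q26]; rule 13 [q6 AND q5 AND q31 -> q16]. New: q21, q26, q16.
Round 4: rule 4 [q16 AND q21 -> q8]. New: q8.
q8 first appears in round 4.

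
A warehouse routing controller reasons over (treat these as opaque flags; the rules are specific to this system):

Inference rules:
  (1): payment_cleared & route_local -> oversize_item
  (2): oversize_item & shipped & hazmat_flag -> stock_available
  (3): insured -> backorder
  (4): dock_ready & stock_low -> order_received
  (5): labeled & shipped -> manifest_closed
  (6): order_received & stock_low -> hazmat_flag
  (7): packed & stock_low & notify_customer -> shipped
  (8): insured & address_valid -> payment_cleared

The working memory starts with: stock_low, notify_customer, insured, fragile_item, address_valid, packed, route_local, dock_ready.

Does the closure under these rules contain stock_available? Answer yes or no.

yes

Round 1: (3) [insured -> backorder]; (4) [dock_ready & stock_low -> order_received]; (7) [packed & stock_low & notify_customer -> shipped]; (8) [insured & address_valid -> payment_cleared]. Adds backorder, order_received, shipped, payment_cleared.
Round 2: (1) [payment_cleared & route_local -> oversize_item]; (6) [order_received & stock_low -> hazmat_flag]. Adds oversize_item, hazmat_flag.
Round 3: (2) [oversize_item & shipped & hazmat_flag -> stock_available]. Adds stock_available.
stock_available appears in round 3, so it is derivable.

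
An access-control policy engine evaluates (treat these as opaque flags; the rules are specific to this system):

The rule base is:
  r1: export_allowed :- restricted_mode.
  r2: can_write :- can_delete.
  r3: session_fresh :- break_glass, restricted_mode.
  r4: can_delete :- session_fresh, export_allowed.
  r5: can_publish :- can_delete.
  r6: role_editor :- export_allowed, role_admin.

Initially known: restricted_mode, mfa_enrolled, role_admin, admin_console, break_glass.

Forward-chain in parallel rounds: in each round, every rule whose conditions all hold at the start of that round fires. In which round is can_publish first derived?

3

Round 1 — r1, r3, derive export_allowed, session_fresh.
Round 2 — r4, r6, derive can_delete, role_editor.
Round 3 — r2, r5, derive can_write, can_publish.
can_publish first appears in round 3.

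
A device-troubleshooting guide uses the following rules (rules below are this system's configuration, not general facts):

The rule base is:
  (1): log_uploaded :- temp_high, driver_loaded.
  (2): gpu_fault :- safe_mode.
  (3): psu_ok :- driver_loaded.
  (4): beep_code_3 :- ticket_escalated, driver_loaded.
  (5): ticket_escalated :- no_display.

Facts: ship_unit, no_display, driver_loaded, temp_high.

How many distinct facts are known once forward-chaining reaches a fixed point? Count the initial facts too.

8

Round 1 fires (1), (3), (5), giving log_uploaded, psu_ok, ticket_escalated.
Round 2 fires (4), giving beep_code_3.
Closure: {beep_code_3, driver_loaded, log_uploaded, no_display, psu_ok, ship_unit, temp_high, ticket_escalated} — 8 facts.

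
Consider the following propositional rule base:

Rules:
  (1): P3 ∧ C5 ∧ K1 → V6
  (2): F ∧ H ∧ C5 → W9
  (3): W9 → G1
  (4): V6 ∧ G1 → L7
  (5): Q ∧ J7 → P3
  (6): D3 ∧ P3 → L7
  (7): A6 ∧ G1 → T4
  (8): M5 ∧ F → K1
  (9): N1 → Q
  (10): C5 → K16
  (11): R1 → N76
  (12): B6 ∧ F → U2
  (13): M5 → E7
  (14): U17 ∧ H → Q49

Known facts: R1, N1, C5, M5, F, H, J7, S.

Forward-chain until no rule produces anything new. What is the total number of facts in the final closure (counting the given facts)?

Round 1 — (2), (8), (9), (10), (11), (13), derive W9, K1, Q, K16, N76, E7.
Round 2 — (3), (5), derive G1, P3.
Round 3 — (1), derive V6.
Round 4 — (4), derive L7.
Closure: {C5, E7, F, G1, H, J7, K1, K16, L7, M5, N1, N76, P3, Q, R1, S, V6, W9} — 18 facts.

18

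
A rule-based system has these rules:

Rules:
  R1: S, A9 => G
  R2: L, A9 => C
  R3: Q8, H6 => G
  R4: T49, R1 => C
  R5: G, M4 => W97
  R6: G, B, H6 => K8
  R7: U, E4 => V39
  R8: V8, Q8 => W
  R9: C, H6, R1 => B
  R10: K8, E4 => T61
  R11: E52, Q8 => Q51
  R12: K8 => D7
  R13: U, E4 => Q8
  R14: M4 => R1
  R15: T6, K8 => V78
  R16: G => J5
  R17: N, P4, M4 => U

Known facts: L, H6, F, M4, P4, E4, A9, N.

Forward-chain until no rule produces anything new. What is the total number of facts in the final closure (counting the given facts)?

Round 1 — R2, R14, R17, derive C, R1, U.
Round 2 — R7, R9, R13, derive V39, B, Q8.
Round 3 — R3, derive G.
Round 4 — R5, R6, R16, derive W97, K8, J5.
Round 5 — R10, R12, derive T61, D7.
Closure: {A9, B, C, D7, E4, F, G, H6, J5, K8, L, M4, N, P4, Q8, R1, T61, U, V39, W97} — 20 facts.

20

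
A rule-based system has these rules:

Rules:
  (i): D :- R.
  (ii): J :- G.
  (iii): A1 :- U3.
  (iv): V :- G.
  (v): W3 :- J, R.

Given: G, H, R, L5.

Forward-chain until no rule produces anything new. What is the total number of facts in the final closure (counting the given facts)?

8

[1] (i) [D :- R.]; (ii) [J :- G.]; (iv) [V :- G.]. ⇒ new: D, J, V.
[2] (v) [W3 :- J, R.]. ⇒ new: W3.
Closure: {D, G, H, J, L5, R, V, W3} — 8 facts.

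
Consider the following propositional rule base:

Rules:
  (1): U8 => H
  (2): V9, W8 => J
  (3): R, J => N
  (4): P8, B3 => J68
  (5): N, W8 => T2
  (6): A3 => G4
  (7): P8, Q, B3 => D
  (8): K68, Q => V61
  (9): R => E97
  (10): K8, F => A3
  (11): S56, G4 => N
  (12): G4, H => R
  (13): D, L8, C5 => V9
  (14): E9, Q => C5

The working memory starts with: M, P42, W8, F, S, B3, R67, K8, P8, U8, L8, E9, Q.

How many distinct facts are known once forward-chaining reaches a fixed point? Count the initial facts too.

[1] (1) [U8 => H]; (4) [P8, B3 => J68]; (7) [P8, Q, B3 => D]; (10) [K8, F => A3]; (14) [E9, Q => C5]. ⇒ new: H, J68, D, A3, C5.
[2] (6) [A3 => G4]; (13) [D, L8, C5 => V9]. ⇒ new: G4, V9.
[3] (2) [V9, W8 => J]; (12) [G4, H => R]. ⇒ new: J, R.
[4] (3) [R, J => N]; (9) [R => E97]. ⇒ new: N, E97.
[5] (5) [N, W8 => T2]. ⇒ new: T2.
Closure: {A3, B3, C5, D, E9, E97, F, G4, H, J, J68, K8, L8, M, N, P42, P8, Q, R, R67, S, T2, U8, V9, W8} — 25 facts.

25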